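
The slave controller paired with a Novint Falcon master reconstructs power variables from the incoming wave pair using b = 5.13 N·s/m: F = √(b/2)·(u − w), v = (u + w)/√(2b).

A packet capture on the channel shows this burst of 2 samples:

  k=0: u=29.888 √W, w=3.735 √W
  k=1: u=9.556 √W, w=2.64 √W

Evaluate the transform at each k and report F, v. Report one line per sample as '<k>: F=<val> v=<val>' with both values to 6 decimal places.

0: F=41.885644 v=10.496942
1: F=11.076401 v=3.807534

k=0: u−w=26.153000, u+w=33.623000; √(b/2)=1.601562, √(2b)=3.203123; F=1.601562×26.153=41.885644, v=33.623000/3.203123=10.496942
k=1: u−w=6.916000, u+w=12.196000; √(b/2)=1.601562, √(2b)=3.203123; F=1.601562×6.916=11.076401, v=12.196000/3.203123=3.807534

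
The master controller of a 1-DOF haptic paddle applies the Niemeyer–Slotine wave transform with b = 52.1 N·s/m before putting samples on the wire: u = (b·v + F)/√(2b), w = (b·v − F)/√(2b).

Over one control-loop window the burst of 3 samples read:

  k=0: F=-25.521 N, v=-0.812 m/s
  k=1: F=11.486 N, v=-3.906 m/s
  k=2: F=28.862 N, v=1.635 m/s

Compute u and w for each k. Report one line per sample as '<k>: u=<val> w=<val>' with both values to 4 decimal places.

0: u=-6.6445 w=-1.6442
1: u=-18.8107 w=-21.0611
2: u=11.1723 w=5.5175

k=0: b·v=52.1×(-0.812)=-42.3052; √(2b)=10.2078; u=(-42.3052+(-25.521))/10.2078=-6.6445, w=(-42.3052−(-25.521))/10.2078=-1.6442
k=1: b·v=52.1×(-3.906)=-203.5026; √(2b)=10.2078; u=(-203.5026+11.486)/10.2078=-18.8107, w=(-203.5026−11.486)/10.2078=-21.0611
k=2: b·v=52.1×1.635=85.1835; √(2b)=10.2078; u=(85.1835+28.862)/10.2078=11.1723, w=(85.1835−28.862)/10.2078=5.5175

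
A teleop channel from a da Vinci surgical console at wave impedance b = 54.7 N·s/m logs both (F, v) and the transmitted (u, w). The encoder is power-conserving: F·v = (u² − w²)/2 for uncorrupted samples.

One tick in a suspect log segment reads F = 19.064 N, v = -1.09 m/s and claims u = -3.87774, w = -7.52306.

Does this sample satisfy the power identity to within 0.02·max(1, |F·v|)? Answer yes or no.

yes

F·v = 19.064×(-1.09) = -20.7798 W.
(u² − w²)/2 = (15.0369 − 56.5964)/2 = -20.7798 W.
|Δ| = 0.0000;  2% of max(1, |F·v|) = 0.4156.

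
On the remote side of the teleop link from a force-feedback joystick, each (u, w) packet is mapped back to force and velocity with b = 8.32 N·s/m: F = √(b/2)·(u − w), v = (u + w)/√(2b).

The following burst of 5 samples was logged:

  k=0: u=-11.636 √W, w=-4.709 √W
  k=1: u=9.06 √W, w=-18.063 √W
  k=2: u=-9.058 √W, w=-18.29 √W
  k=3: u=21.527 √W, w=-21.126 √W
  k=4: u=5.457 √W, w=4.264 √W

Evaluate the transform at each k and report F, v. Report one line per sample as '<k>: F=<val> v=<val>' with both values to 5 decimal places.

k=0: u−w=-6.92700, u+w=-16.34500; √(b/2)=2.03961, √(2b)=4.07922; F=2.03961×(-6.927)=-14.12836, v=-16.34500/4.07922=-4.00690
k=1: u−w=27.12300, u+w=-9.00300; √(b/2)=2.03961, √(2b)=4.07922; F=2.03961×27.123=55.32028, v=-9.00300/4.07922=-2.20704
k=2: u−w=9.23200, u+w=-27.34800; √(b/2)=2.03961, √(2b)=4.07922; F=2.03961×9.232=18.82966, v=-27.34800/4.07922=-6.70423
k=3: u−w=42.65300, u+w=0.40100; √(b/2)=2.03961, √(2b)=4.07922; F=2.03961×42.653=86.99539, v=0.40100/4.07922=0.09830
k=4: u−w=1.19300, u+w=9.72100; √(b/2)=2.03961, √(2b)=4.07922; F=2.03961×1.193=2.43325, v=9.72100/4.07922=2.38306

0: F=-14.12836 v=-4.00690
1: F=55.32028 v=-2.20704
2: F=18.82966 v=-6.70423
3: F=86.99539 v=0.09830
4: F=2.43325 v=2.38306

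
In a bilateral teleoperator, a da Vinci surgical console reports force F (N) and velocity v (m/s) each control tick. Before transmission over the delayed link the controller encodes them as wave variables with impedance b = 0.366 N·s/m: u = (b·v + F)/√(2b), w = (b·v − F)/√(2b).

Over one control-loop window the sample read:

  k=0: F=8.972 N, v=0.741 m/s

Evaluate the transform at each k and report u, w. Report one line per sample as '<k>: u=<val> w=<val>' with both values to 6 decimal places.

k=0: b·v=0.366×0.741=0.271206; √(2b)=0.855570; u=(0.271206+8.972)/0.855570=10.803565, w=(0.271206−8.972)/0.855570=-10.169588

0: u=10.803565 w=-10.169588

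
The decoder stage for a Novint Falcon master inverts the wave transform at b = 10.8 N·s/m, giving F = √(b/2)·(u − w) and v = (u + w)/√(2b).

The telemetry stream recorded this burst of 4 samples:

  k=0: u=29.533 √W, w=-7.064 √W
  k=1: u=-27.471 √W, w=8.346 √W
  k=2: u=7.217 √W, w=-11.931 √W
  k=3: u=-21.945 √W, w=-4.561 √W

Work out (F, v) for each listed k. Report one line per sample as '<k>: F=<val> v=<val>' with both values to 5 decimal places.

0: F=85.04374 v=4.83456
1: F=-83.23119 v=-4.11504
2: F=44.49593 v=-1.01429
3: F=-40.39677 v=-5.70318

k=0: u−w=36.59700, u+w=22.46900; √(b/2)=2.32379, √(2b)=4.64758; F=2.32379×36.597=85.04374, v=22.46900/4.64758=4.83456
k=1: u−w=-35.81700, u+w=-19.12500; √(b/2)=2.32379, √(2b)=4.64758; F=2.32379×(-35.817)=-83.23119, v=-19.12500/4.64758=-4.11504
k=2: u−w=19.14800, u+w=-4.71400; √(b/2)=2.32379, √(2b)=4.64758; F=2.32379×19.148=44.49593, v=-4.71400/4.64758=-1.01429
k=3: u−w=-17.38400, u+w=-26.50600; √(b/2)=2.32379, √(2b)=4.64758; F=2.32379×(-17.384)=-40.39677, v=-26.50600/4.64758=-5.70318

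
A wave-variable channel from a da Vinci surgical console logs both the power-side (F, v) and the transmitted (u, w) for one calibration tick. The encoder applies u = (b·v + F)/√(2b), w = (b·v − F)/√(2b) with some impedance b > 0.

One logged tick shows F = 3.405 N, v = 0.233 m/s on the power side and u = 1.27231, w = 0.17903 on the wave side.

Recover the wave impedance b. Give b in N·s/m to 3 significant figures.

u + w = 1.45134;  u + w = √(2b)·v, so √(2b) = 1.45134/0.233 = 6.22893.
b = (√(2b))²/2 = 38.79953/2 = 19.39977.
(Check via u − w = 2F/√(2b): u − w = 1.09328, 2F/√(2b) = 1.09329.)

b = 19.4 N·s/m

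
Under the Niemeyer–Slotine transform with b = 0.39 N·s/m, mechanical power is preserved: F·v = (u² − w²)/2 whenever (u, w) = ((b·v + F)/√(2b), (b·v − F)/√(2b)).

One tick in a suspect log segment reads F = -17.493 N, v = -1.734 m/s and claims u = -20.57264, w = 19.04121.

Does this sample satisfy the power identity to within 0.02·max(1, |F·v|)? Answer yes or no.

F·v = (-17.493)×(-1.734) = 30.33286 W.
(u² − w²)/2 = (423.23352 − 362.56768)/2 = 30.33292 W.
|Δ| = 0.00006;  2% of max(1, |F·v|) = 0.60666.

yes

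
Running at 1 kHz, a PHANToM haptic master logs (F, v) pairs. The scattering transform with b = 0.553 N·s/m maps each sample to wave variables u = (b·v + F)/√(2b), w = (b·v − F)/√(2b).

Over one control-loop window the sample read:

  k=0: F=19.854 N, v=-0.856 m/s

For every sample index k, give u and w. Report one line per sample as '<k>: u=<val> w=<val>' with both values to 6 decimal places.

k=0: b·v=0.553×(-0.856)=-0.473368; √(2b)=1.051665; u=(-0.473368+19.854)/1.051665=18.428516, w=(-0.473368−19.854)/1.051665=-19.328742

0: u=18.428516 w=-19.328742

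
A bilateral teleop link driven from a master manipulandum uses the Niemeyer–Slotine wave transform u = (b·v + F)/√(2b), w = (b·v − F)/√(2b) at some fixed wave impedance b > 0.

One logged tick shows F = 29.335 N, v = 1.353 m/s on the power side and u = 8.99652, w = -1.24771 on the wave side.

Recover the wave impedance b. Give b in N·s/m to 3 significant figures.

u + w = 7.74881;  u + w = √(2b)·v, so √(2b) = 7.74881/1.353 = 5.72713.
b = (√(2b))²/2 = 32.80004/2 = 16.40002.
(Check via u − w = 2F/√(2b): u − w = 10.24423, 2F/√(2b) = 10.24422.)

b = 16.4 N·s/m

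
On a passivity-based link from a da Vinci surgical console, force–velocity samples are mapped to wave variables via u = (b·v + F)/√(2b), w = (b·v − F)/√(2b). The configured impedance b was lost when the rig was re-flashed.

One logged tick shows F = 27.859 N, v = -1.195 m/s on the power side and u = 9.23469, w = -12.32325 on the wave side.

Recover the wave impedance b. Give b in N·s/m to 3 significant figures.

b = 3.34 N·s/m

u + w = -3.08856;  u + w = √(2b)·v, so √(2b) = -3.08856/(-1.195) = 2.58457.
b = (√(2b))²/2 = 6.68000/2 = 3.34000.
(Check via u − w = 2F/√(2b): u − w = 21.55794, 2F/√(2b) = 21.55795.)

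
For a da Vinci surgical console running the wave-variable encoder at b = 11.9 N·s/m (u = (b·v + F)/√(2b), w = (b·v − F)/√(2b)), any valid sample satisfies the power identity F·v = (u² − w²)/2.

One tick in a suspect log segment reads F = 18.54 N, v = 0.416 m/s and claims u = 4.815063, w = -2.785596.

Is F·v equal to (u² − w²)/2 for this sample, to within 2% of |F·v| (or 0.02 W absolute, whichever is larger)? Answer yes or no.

yes

F·v = 18.54×0.416 = 7.712640 W.
(u² − w²)/2 = (23.184832 − 7.759545)/2 = 7.712643 W.
|Δ| = 0.000003;  2% of max(1, |F·v|) = 0.154253.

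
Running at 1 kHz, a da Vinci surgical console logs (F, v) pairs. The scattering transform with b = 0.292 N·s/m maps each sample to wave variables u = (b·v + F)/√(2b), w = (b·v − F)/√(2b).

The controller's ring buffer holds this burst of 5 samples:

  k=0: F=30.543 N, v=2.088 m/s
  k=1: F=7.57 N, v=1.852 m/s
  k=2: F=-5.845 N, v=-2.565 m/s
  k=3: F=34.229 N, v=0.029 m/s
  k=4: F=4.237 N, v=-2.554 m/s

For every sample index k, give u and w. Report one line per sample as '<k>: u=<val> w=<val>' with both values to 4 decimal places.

0: u=40.7652 w=-39.1695
1: u=10.6134 w=-9.1981
2: u=-8.6286 w=6.6684
3: u=44.8018 w=-44.7796
4: u=4.5685 w=-6.5202

k=0: b·v=0.292×2.088=0.6097; √(2b)=0.7642; u=(0.6097+30.543)/0.7642=40.7652, w=(0.6097−30.543)/0.7642=-39.1695
k=1: b·v=0.292×1.852=0.5408; √(2b)=0.7642; u=(0.5408+7.57)/0.7642=10.6134, w=(0.5408−7.57)/0.7642=-9.1981
k=2: b·v=0.292×(-2.565)=-0.7490; √(2b)=0.7642; u=(-0.7490+(-5.845))/0.7642=-8.6286, w=(-0.7490−(-5.845))/0.7642=6.6684
k=3: b·v=0.292×0.029=0.0085; √(2b)=0.7642; u=(0.0085+34.229)/0.7642=44.8018, w=(0.0085−34.229)/0.7642=-44.7796
k=4: b·v=0.292×(-2.554)=-0.7458; √(2b)=0.7642; u=(-0.7458+4.237)/0.7642=4.5685, w=(-0.7458−4.237)/0.7642=-6.5202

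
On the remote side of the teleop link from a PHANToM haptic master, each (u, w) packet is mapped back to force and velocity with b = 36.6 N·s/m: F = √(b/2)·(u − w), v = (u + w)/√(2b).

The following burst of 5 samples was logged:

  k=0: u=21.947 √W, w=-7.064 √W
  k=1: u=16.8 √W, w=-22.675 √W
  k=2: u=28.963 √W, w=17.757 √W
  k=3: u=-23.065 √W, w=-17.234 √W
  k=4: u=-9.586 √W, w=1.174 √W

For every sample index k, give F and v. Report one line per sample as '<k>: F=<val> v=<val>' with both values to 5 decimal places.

k=0: u−w=29.01100, u+w=14.88300; √(b/2)=4.27785, √(2b)=8.55570; F=4.27785×29.011=124.10470, v=14.88300/8.55570=1.73954
k=1: u−w=39.47500, u+w=-5.87500; √(b/2)=4.27785, √(2b)=8.55570; F=4.27785×39.475=168.86813, v=-5.87500/8.55570=-0.68668
k=2: u−w=11.20600, u+w=46.72000; √(b/2)=4.27785, √(2b)=8.55570; F=4.27785×11.206=47.93759, v=46.72000/8.55570=5.46069
k=3: u−w=-5.83100, u+w=-40.29900; √(b/2)=4.27785, √(2b)=8.55570; F=4.27785×(-5.831)=-24.94414, v=-40.29900/8.55570=-4.71019
k=4: u−w=-10.76000, u+w=-8.41200; √(b/2)=4.27785, √(2b)=8.55570; F=4.27785×(-10.76)=-46.02967, v=-8.41200/8.55570=-0.98320

0: F=124.10470 v=1.73954
1: F=168.86813 v=-0.68668
2: F=47.93759 v=5.46069
3: F=-24.94414 v=-4.71019
4: F=-46.02967 v=-0.98320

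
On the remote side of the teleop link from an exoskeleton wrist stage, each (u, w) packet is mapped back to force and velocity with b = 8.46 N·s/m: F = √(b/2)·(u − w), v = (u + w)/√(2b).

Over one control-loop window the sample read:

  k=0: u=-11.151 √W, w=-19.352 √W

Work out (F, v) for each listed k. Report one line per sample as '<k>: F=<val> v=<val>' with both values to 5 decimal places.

k=0: u−w=8.20100, u+w=-30.50300; √(b/2)=2.05670, √(2b)=4.11339; F=2.05670×8.201=16.86697, v=-30.50300/4.11339=-7.41553

0: F=16.86697 v=-7.41553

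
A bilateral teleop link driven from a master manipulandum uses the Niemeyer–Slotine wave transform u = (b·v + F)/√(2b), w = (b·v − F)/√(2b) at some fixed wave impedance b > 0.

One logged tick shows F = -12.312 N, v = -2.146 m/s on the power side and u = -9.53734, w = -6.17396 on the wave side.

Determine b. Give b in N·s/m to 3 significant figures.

u + w = -15.7113;  u + w = √(2b)·v, so √(2b) = -15.7113/(-2.146) = 7.3212.
b = (√(2b))²/2 = 53.6000/2 = 26.8000.
(Check via u − w = 2F/√(2b): u − w = -3.3634, 2F/√(2b) = -3.3634.)

b = 26.8 N·s/m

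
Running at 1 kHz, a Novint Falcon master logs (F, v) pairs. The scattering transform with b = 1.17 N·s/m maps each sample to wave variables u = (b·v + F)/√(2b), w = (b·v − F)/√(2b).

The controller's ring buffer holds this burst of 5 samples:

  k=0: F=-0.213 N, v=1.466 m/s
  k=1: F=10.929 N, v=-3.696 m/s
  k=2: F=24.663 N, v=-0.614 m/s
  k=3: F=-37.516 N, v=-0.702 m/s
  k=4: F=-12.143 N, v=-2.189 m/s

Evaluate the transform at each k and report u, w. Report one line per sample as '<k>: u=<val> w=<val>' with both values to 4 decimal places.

k=0: b·v=1.17×1.466=1.7152; √(2b)=1.5297; u=(1.7152+(-0.213))/1.5297=0.9820, w=(1.7152−(-0.213))/1.5297=1.2605
k=1: b·v=1.17×(-3.696)=-4.3243; √(2b)=1.5297; u=(-4.3243+10.929)/1.5297=4.3176, w=(-4.3243−10.929)/1.5297=-9.9714
k=2: b·v=1.17×(-0.614)=-0.7184; √(2b)=1.5297; u=(-0.7184+24.663)/1.5297=15.6531, w=(-0.7184−24.663)/1.5297=-16.5923
k=3: b·v=1.17×(-0.702)=-0.8213; √(2b)=1.5297; u=(-0.8213+(-37.516))/1.5297=-25.0619, w=(-0.8213−(-37.516))/1.5297=23.9880
k=4: b·v=1.17×(-2.189)=-2.5611; √(2b)=1.5297; u=(-2.5611+(-12.143))/1.5297=-9.6124, w=(-2.5611−(-12.143))/1.5297=6.2639

0: u=0.9820 w=1.2605
1: u=4.3176 w=-9.9714
2: u=15.6531 w=-16.5923
3: u=-25.0619 w=23.9880
4: u=-9.6124 w=6.2639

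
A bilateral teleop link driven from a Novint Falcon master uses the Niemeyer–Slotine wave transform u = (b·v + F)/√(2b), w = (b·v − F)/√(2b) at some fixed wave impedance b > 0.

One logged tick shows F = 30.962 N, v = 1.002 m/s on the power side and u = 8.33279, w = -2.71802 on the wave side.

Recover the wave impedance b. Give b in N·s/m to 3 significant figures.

u + w = 5.6148;  u + w = √(2b)·v, so √(2b) = 5.6148/1.002 = 5.6036.
b = (√(2b))²/2 = 31.3999/2 = 15.7000.
(Check via u − w = 2F/√(2b): u − w = 11.0508, 2F/√(2b) = 11.0508.)

b = 15.7 N·s/m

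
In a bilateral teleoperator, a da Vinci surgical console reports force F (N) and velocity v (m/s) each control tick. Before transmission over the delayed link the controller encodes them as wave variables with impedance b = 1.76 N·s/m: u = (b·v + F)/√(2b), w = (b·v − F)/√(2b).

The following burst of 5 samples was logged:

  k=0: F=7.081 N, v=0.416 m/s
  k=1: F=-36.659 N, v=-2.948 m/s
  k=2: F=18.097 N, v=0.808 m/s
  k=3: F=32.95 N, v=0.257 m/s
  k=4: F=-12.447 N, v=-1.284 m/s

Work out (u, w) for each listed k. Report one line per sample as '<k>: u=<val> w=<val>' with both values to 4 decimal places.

k=0: b·v=1.76×0.416=0.7322; √(2b)=1.8762; u=(0.7322+7.081)/1.8762=4.1644, w=(0.7322−7.081)/1.8762=-3.3839
k=1: b·v=1.76×(-2.948)=-5.1885; √(2b)=1.8762; u=(-5.1885+(-36.659))/1.8762=-22.3048, w=(-5.1885−(-36.659))/1.8762=16.7738
k=2: b·v=1.76×0.808=1.4221; √(2b)=1.8762; u=(1.4221+18.097)/1.8762=10.4037, w=(1.4221−18.097)/1.8762=-8.8878
k=3: b·v=1.76×0.257=0.4523; √(2b)=1.8762; u=(0.4523+32.95)/1.8762=17.8035, w=(0.4523−32.95)/1.8762=-17.3213
k=4: b·v=1.76×(-1.284)=-2.2598; √(2b)=1.8762; u=(-2.2598+(-12.447))/1.8762=-7.8388, w=(-2.2598−(-12.447))/1.8762=5.4298

0: u=4.1644 w=-3.3839
1: u=-22.3048 w=16.7738
2: u=10.4037 w=-8.8878
3: u=17.8035 w=-17.3213
4: u=-7.8388 w=5.4298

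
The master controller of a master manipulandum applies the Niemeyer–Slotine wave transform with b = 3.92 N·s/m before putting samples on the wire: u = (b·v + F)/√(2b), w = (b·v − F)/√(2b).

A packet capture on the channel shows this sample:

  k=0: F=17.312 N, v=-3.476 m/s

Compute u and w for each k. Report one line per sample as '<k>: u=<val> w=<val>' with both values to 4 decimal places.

k=0: b·v=3.92×(-3.476)=-13.6259; √(2b)=2.8000; u=(-13.6259+17.312)/2.8000=1.3165, w=(-13.6259−17.312)/2.8000=-11.0493

0: u=1.3165 w=-11.0493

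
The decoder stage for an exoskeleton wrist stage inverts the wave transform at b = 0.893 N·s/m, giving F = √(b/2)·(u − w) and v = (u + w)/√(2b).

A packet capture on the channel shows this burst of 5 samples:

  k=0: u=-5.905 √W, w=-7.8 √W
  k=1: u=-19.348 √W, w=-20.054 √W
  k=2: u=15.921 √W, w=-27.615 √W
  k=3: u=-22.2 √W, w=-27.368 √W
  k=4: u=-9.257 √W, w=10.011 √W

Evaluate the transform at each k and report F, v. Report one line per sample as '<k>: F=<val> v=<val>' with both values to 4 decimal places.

k=0: u−w=1.8950, u+w=-13.7050; √(b/2)=0.6682, √(2b)=1.3364; F=0.6682×1.895=1.2663, v=-13.7050/1.3364=-10.2551
k=1: u−w=0.7060, u+w=-39.4020; √(b/2)=0.6682, √(2b)=1.3364; F=0.6682×0.706=0.4718, v=-39.4020/1.3364=-29.4834
k=2: u−w=43.5360, u+w=-11.6940; √(b/2)=0.6682, √(2b)=1.3364; F=0.6682×43.536=29.0910, v=-11.6940/1.3364=-8.7503
k=3: u−w=5.1680, u+w=-49.5680; √(b/2)=0.6682, √(2b)=1.3364; F=0.6682×5.168=3.4533, v=-49.5680/1.3364=-37.0903
k=4: u−w=-19.2680, u+w=0.7540; √(b/2)=0.6682, √(2b)=1.3364; F=0.6682×(-19.268)=-12.8750, v=0.7540/1.3364=0.5642

0: F=1.2663 v=-10.2551
1: F=0.4718 v=-29.4834
2: F=29.0910 v=-8.7503
3: F=3.4533 v=-37.0903
4: F=-12.8750 v=0.5642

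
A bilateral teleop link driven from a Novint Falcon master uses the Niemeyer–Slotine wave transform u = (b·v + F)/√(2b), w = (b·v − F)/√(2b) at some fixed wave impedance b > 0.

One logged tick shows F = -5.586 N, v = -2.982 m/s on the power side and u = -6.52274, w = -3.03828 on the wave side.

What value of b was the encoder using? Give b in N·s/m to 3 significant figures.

b = 5.14 N·s/m

u + w = -9.5610;  u + w = √(2b)·v, so √(2b) = -9.5610/(-2.982) = 3.2062.
b = (√(2b))²/2 = 10.2800/2 = 5.1400.
(Check via u − w = 2F/√(2b): u − w = -3.4845, 2F/√(2b) = -3.4845.)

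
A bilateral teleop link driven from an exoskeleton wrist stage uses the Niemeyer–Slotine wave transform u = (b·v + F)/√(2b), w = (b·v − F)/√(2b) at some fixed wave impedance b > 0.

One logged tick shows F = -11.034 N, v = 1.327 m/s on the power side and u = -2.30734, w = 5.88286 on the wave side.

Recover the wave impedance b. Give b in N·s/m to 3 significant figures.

u + w = 3.5755;  u + w = √(2b)·v, so √(2b) = 3.5755/1.327 = 2.6944.
b = (√(2b))²/2 = 7.2600/2 = 3.6300.
(Check via u − w = 2F/√(2b): u − w = -8.1902, 2F/√(2b) = -8.1902.)

b = 3.63 N·s/m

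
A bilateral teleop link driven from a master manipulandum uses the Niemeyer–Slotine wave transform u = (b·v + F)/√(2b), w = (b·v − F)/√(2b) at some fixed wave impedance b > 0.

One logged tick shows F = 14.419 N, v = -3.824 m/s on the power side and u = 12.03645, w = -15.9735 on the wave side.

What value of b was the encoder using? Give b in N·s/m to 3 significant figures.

b = 0.53 N·s/m

u + w = -3.9370;  u + w = √(2b)·v, so √(2b) = -3.9370/(-3.824) = 1.0296.
b = (√(2b))²/2 = 1.0600/2 = 0.5300.
(Check via u − w = 2F/√(2b): u − w = 28.0099, 2F/√(2b) = 28.0099.)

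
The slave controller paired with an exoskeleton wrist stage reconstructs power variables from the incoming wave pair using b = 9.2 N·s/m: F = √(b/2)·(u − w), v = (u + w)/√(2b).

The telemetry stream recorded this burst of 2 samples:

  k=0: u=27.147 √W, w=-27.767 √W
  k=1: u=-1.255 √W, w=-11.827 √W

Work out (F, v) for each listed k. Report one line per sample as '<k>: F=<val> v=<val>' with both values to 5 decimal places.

k=0: u−w=54.91400, u+w=-0.62000; √(b/2)=2.14476, √(2b)=4.28952; F=2.14476×54.914=117.77741, v=-0.62000/4.28952=-0.14454
k=1: u−w=10.57200, u+w=-13.08200; √(b/2)=2.14476, √(2b)=4.28952; F=2.14476×10.572=22.67441, v=-13.08200/4.28952=-3.04976

0: F=117.77741 v=-0.14454
1: F=22.67441 v=-3.04976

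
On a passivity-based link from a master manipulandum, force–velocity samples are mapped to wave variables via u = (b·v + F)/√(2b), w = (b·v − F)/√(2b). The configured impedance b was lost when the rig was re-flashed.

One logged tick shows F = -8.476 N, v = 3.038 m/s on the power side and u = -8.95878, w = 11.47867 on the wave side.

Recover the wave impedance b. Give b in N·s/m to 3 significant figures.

u + w = 2.51989;  u + w = √(2b)·v, so √(2b) = 2.51989/3.038 = 0.82946.
b = (√(2b))²/2 = 0.68800/2 = 0.34400.
(Check via u − w = 2F/√(2b): u − w = -20.43745, 2F/√(2b) = -20.43747.)

b = 0.344 N·s/m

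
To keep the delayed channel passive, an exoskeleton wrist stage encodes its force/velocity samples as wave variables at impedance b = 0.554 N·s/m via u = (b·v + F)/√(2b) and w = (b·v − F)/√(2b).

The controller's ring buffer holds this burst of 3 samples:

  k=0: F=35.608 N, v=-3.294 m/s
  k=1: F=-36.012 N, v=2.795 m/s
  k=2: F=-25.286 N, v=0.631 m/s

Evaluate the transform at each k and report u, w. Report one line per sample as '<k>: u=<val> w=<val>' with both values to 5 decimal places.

0: u=32.09445 w=-35.56177
1: u=-32.74088 w=35.68294
2: u=-23.68996 w=24.35416

k=0: b·v=0.554×(-3.294)=-1.82488; √(2b)=1.05262; u=(-1.82488+35.608)/1.05262=32.09445, w=(-1.82488−35.608)/1.05262=-35.56177
k=1: b·v=0.554×2.795=1.54843; √(2b)=1.05262; u=(1.54843+(-36.012))/1.05262=-32.74088, w=(1.54843−(-36.012))/1.05262=35.68294
k=2: b·v=0.554×0.631=0.34957; √(2b)=1.05262; u=(0.34957+(-25.286))/1.05262=-23.68996, w=(0.34957−(-25.286))/1.05262=24.35416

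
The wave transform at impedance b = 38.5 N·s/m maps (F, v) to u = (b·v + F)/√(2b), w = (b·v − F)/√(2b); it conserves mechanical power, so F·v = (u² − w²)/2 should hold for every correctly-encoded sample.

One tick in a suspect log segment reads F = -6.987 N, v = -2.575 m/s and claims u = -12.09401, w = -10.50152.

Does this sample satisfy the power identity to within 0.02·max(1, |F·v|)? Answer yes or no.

yes

F·v = (-6.987)×(-2.575) = 17.99153 W.
(u² − w²)/2 = (146.26508 − 110.28192)/2 = 17.99158 W.
|Δ| = 0.00005;  2% of max(1, |F·v|) = 0.35983.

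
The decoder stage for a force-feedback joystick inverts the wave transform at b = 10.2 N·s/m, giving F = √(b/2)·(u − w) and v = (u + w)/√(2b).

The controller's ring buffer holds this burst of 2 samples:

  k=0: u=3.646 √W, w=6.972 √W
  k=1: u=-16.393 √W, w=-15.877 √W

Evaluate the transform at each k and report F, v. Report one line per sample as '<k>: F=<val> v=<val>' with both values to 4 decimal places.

k=0: u−w=-3.3260, u+w=10.6180; √(b/2)=2.2583, √(2b)=4.5166; F=2.2583×(-3.326)=-7.5112, v=10.6180/4.5166=2.3509
k=1: u−w=-0.5160, u+w=-32.2700; √(b/2)=2.2583, √(2b)=4.5166; F=2.2583×(-0.516)=-1.1653, v=-32.2700/4.5166=-7.1447

0: F=-7.5112 v=2.3509
1: F=-1.1653 v=-7.1447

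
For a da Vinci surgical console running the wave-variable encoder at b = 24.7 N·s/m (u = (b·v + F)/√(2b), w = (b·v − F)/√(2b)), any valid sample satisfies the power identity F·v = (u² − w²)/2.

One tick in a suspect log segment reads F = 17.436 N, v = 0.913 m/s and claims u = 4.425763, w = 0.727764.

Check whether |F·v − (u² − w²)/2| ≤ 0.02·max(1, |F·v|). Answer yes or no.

no

F·v = 17.436×0.913 = 15.919068 W.
(u² − w²)/2 = (19.587378 − 0.529640)/2 = 9.528869 W.
|Δ| = 6.390199;  2% of max(1, |F·v|) = 0.318381.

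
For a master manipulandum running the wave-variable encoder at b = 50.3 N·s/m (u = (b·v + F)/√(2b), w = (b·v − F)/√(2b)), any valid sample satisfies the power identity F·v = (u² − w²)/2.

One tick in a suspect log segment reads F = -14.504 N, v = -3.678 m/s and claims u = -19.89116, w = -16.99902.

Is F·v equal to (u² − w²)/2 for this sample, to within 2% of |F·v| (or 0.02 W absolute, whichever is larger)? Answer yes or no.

F·v = (-14.504)×(-3.678) = 53.34571 W.
(u² − w²)/2 = (395.65825 − 288.96668)/2 = 53.34578 W.
|Δ| = 0.00007;  2% of max(1, |F·v|) = 1.06691.

yes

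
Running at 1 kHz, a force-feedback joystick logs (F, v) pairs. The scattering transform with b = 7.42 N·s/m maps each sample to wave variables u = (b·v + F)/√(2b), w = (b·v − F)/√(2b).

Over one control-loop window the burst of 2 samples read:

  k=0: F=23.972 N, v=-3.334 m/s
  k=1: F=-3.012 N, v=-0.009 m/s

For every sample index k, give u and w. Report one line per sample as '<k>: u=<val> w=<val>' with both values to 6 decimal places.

0: u=-0.198916 w=-12.644559
1: u=-0.799211 w=0.764541

k=0: b·v=7.42×(-3.334)=-24.738280; √(2b)=3.852272; u=(-24.738280+23.972)/3.852272=-0.198916, w=(-24.738280−23.972)/3.852272=-12.644559
k=1: b·v=7.42×(-0.009)=-0.066780; √(2b)=3.852272; u=(-0.066780+(-3.012))/3.852272=-0.799211, w=(-0.066780−(-3.012))/3.852272=0.764541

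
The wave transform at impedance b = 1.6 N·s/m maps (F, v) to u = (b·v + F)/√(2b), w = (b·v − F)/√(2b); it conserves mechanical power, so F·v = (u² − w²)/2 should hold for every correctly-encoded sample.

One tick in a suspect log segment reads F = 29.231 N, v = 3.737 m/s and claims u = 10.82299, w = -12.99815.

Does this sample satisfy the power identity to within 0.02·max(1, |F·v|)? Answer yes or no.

F·v = 29.231×3.737 = 109.2362 W.
(u² − w²)/2 = (117.1371 − 168.9519)/2 = -25.9074 W.
|Δ| = 135.1436;  2% of max(1, |F·v|) = 2.1847.

no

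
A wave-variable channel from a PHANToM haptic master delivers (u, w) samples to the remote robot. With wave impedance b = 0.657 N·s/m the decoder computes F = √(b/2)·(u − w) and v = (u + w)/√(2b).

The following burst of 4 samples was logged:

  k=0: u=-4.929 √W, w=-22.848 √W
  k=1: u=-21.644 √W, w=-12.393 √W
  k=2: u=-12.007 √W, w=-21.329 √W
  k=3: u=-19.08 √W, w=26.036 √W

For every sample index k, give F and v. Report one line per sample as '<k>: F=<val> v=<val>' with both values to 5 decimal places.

k=0: u−w=17.91900, u+w=-27.77700; √(b/2)=0.57315, √(2b)=1.14630; F=0.57315×17.919=10.27026, v=-27.77700/1.14630=-24.23191
k=1: u−w=-9.25100, u+w=-34.03700; √(b/2)=0.57315, √(2b)=1.14630; F=0.57315×(-9.251)=-5.30220, v=-34.03700/1.14630=-29.69297
k=2: u−w=9.32200, u+w=-33.33600; √(b/2)=0.57315, √(2b)=1.14630; F=0.57315×9.322=5.34290, v=-33.33600/1.14630=-29.08143
k=3: u−w=-45.11600, u+w=6.95600; √(b/2)=0.57315, √(2b)=1.14630; F=0.57315×(-45.116)=-25.85820, v=6.95600/1.14630=6.06823

0: F=10.27026 v=-24.23191
1: F=-5.30220 v=-29.69297
2: F=5.34290 v=-29.08143
3: F=-25.85820 v=6.06823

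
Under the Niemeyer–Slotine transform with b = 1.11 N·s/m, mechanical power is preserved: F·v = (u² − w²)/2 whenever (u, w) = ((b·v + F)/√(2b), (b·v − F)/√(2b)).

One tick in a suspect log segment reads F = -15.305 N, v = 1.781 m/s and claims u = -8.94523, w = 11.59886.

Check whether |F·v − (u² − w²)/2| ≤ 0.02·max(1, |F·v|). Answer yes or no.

F·v = (-15.305)×1.781 = -27.25820 W.
(u² − w²)/2 = (80.01714 − 134.53355)/2 = -27.25821 W.
|Δ| = 0.00000;  2% of max(1, |F·v|) = 0.54516.

yes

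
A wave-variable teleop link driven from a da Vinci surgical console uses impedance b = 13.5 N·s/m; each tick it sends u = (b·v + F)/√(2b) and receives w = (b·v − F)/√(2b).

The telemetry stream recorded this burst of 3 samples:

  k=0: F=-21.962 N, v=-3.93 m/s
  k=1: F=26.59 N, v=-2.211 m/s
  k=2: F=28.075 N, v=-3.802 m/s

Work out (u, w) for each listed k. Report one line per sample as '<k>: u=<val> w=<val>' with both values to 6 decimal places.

k=0: b·v=13.5×(-3.93)=-53.055000; √(2b)=5.196152; u=(-53.055000+(-21.962))/5.196152=-14.437028, w=(-53.055000−(-21.962))/5.196152=-5.983851
k=1: b·v=13.5×(-2.211)=-29.848500; √(2b)=5.196152; u=(-29.848500+26.59)/5.196152=-0.627099, w=(-29.848500−26.59)/5.196152=-10.861594
k=2: b·v=13.5×(-3.802)=-51.327000; √(2b)=5.196152; u=(-51.327000+28.075)/5.196152=-4.474849, w=(-51.327000−28.075)/5.196152=-15.280922

0: u=-14.437028 w=-5.983851
1: u=-0.627099 w=-10.861594
2: u=-4.474849 w=-15.280922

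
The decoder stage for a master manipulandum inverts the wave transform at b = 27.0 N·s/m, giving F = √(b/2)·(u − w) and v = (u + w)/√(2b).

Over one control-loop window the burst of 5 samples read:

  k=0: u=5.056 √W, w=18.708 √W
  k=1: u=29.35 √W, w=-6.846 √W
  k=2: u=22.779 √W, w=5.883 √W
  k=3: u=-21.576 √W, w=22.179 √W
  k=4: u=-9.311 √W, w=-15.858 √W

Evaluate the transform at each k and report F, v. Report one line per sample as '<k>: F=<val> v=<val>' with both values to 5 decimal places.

0: F=-50.16065 v=3.23387
1: F=132.99260 v=3.06241
2: F=62.07987 v=3.90040
3: F=-160.76614 v=0.08206
4: F=24.05521 v=-3.42507

k=0: u−w=-13.65200, u+w=23.76400; √(b/2)=3.67423, √(2b)=7.34847; F=3.67423×(-13.652)=-50.16065, v=23.76400/7.34847=3.23387
k=1: u−w=36.19600, u+w=22.50400; √(b/2)=3.67423, √(2b)=7.34847; F=3.67423×36.196=132.99260, v=22.50400/7.34847=3.06241
k=2: u−w=16.89600, u+w=28.66200; √(b/2)=3.67423, √(2b)=7.34847; F=3.67423×16.896=62.07987, v=28.66200/7.34847=3.90040
k=3: u−w=-43.75500, u+w=0.60300; √(b/2)=3.67423, √(2b)=7.34847; F=3.67423×(-43.755)=-160.76614, v=0.60300/7.34847=0.08206
k=4: u−w=6.54700, u+w=-25.16900; √(b/2)=3.67423, √(2b)=7.34847; F=3.67423×6.547=24.05521, v=-25.16900/7.34847=-3.42507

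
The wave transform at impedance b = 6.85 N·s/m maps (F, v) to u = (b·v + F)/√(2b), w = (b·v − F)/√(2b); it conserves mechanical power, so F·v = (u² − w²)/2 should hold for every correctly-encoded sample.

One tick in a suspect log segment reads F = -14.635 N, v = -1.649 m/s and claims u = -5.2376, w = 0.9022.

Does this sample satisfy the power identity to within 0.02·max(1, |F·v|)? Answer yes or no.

no

F·v = (-14.635)×(-1.649) = 24.1331 W.
(u² − w²)/2 = (27.4325 − 0.8140)/2 = 13.3092 W.
|Δ| = 10.8239;  2% of max(1, |F·v|) = 0.4827.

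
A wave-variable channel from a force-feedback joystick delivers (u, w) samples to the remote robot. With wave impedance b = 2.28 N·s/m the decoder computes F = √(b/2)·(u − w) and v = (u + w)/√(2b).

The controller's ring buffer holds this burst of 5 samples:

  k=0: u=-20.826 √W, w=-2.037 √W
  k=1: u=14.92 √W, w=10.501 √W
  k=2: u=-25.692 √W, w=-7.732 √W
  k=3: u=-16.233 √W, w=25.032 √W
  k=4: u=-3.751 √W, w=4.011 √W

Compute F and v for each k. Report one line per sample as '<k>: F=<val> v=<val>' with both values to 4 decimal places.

k=0: u−w=-18.7890, u+w=-22.8630; √(b/2)=1.0677, √(2b)=2.1354; F=1.0677×(-18.789)=-20.0612, v=-22.8630/2.1354=-10.7066
k=1: u−w=4.4190, u+w=25.4210; √(b/2)=1.0677, √(2b)=2.1354; F=1.0677×4.419=4.7182, v=25.4210/2.1354=11.9045
k=2: u−w=-17.9600, u+w=-33.4240; √(b/2)=1.0677, √(2b)=2.1354; F=1.0677×(-17.96)=-19.1760, v=-33.4240/2.1354=-15.6522
k=3: u−w=-41.2650, u+w=8.7990; √(b/2)=1.0677, √(2b)=2.1354; F=1.0677×(-41.265)=-44.0590, v=8.7990/2.1354=4.1205
k=4: u−w=-7.7620, u+w=0.2600; √(b/2)=1.0677, √(2b)=2.1354; F=1.0677×(-7.762)=-8.2875, v=0.2600/2.1354=0.1218

0: F=-20.0612 v=-10.7066
1: F=4.7182 v=11.9045
2: F=-19.1760 v=-15.6522
3: F=-44.0590 v=4.1205
4: F=-8.2875 v=0.1218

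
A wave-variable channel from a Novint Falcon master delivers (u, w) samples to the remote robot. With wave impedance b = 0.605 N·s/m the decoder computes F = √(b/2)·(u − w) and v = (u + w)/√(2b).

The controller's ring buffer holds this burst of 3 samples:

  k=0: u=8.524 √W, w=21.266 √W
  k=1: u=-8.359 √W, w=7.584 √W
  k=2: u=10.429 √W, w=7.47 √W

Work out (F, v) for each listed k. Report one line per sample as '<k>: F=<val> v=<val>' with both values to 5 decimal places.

0: F=-7.00810 v=27.08182
1: F=-8.76865 v=-0.70455
2: F=1.62745 v=16.27182

k=0: u−w=-12.74200, u+w=29.79000; √(b/2)=0.55000, √(2b)=1.10000; F=0.55000×(-12.742)=-7.00810, v=29.79000/1.10000=27.08182
k=1: u−w=-15.94300, u+w=-0.77500; √(b/2)=0.55000, √(2b)=1.10000; F=0.55000×(-15.943)=-8.76865, v=-0.77500/1.10000=-0.70455
k=2: u−w=2.95900, u+w=17.89900; √(b/2)=0.55000, √(2b)=1.10000; F=0.55000×2.959=1.62745, v=17.89900/1.10000=16.27182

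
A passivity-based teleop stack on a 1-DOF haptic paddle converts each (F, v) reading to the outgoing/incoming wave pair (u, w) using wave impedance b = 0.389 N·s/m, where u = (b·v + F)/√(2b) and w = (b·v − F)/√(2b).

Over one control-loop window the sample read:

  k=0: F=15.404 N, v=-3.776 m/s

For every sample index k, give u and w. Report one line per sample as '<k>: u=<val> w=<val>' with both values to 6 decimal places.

0: u=15.798702 w=-19.129297

k=0: b·v=0.389×(-3.776)=-1.468864; √(2b)=0.882043; u=(-1.468864+15.404)/0.882043=15.798702, w=(-1.468864−15.404)/0.882043=-19.129297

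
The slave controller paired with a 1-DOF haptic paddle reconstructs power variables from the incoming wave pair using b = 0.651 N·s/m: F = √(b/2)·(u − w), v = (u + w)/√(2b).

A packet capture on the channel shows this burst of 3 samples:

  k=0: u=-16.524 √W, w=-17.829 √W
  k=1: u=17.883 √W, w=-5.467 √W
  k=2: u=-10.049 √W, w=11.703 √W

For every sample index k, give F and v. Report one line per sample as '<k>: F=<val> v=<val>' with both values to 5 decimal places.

k=0: u−w=1.30500, u+w=-34.35300; √(b/2)=0.57053, √(2b)=1.14105; F=0.57053×1.305=0.74454, v=-34.35300/1.14105=-30.10642
k=1: u−w=23.35000, u+w=12.41600; √(b/2)=0.57053, √(2b)=1.14105; F=0.57053×23.35=13.32178, v=12.41600/1.14105=10.88119
k=2: u−w=-21.75200, u+w=1.65400; √(b/2)=0.57053, √(2b)=1.14105; F=0.57053×(-21.752)=-12.41008, v=1.65400/1.14105=1.44954

0: F=0.74454 v=-30.10642
1: F=13.32178 v=10.88119
2: F=-12.41008 v=1.44954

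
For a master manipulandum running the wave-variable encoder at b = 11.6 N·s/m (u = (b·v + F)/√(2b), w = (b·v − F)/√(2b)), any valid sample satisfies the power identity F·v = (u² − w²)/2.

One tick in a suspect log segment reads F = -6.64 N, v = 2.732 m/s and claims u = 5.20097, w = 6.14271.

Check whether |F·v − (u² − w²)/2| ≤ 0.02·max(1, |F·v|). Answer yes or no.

no

F·v = (-6.64)×2.732 = -18.14048 W.
(u² − w²)/2 = (27.05009 − 37.73289)/2 = -5.34140 W.
|Δ| = 12.79908;  2% of max(1, |F·v|) = 0.36281.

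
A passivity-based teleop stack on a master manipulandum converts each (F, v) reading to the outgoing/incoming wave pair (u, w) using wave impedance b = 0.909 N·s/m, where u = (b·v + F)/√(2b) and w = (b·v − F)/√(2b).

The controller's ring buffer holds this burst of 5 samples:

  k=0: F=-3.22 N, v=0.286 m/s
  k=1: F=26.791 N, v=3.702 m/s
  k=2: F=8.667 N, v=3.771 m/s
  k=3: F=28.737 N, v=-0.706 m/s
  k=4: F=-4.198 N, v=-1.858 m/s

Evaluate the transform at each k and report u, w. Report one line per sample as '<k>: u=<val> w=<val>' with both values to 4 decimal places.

k=0: b·v=0.909×0.286=0.2600; √(2b)=1.3483; u=(0.2600+(-3.22))/1.3483=-2.1953, w=(0.2600−(-3.22))/1.3483=2.5809
k=1: b·v=0.909×3.702=3.3651; √(2b)=1.3483; u=(3.3651+26.791)/1.3483=22.3655, w=(3.3651−26.791)/1.3483=-17.3740
k=2: b·v=0.909×3.771=3.4278; √(2b)=1.3483; u=(3.4278+8.667)/1.3483=8.9702, w=(3.4278−8.667)/1.3483=-3.8857
k=3: b·v=0.909×(-0.706)=-0.6418; √(2b)=1.3483; u=(-0.6418+28.737)/1.3483=20.8370, w=(-0.6418−28.737)/1.3483=-21.7890
k=4: b·v=0.909×(-1.858)=-1.6889; √(2b)=1.3483; u=(-1.6889+(-4.198))/1.3483=-4.3661, w=(-1.6889−(-4.198))/1.3483=1.8609

0: u=-2.1953 w=2.5809
1: u=22.3655 w=-17.3740
2: u=8.9702 w=-3.8857
3: u=20.8370 w=-21.7890
4: u=-4.3661 w=1.8609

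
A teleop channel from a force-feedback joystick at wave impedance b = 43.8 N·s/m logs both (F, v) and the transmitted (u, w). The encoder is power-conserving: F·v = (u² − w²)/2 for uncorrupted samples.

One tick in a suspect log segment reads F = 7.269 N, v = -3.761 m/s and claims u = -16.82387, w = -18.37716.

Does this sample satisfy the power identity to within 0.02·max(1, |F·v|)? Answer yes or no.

yes

F·v = 7.269×(-3.761) = -27.33871 W.
(u² − w²)/2 = (283.04260 − 337.72001)/2 = -27.33870 W.
|Δ| = 0.00001;  2% of max(1, |F·v|) = 0.54677.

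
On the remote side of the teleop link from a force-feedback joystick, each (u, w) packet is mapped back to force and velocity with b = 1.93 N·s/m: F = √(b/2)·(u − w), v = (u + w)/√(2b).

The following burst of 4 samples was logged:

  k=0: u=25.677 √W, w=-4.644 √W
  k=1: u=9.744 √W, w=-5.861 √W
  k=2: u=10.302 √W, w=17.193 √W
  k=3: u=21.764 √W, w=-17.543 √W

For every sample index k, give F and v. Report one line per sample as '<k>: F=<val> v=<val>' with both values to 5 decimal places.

0: F=29.78566 v=10.70552
1: F=15.32948 v=1.97639
2: F=-6.76933 v=13.99459
3: F=38.61300 v=2.14843

k=0: u−w=30.32100, u+w=21.03300; √(b/2)=0.98234, √(2b)=1.96469; F=0.98234×30.321=29.78566, v=21.03300/1.96469=10.70552
k=1: u−w=15.60500, u+w=3.88300; √(b/2)=0.98234, √(2b)=1.96469; F=0.98234×15.605=15.32948, v=3.88300/1.96469=1.97639
k=2: u−w=-6.89100, u+w=27.49500; √(b/2)=0.98234, √(2b)=1.96469; F=0.98234×(-6.891)=-6.76933, v=27.49500/1.96469=13.99459
k=3: u−w=39.30700, u+w=4.22100; √(b/2)=0.98234, √(2b)=1.96469; F=0.98234×39.307=38.61300, v=4.22100/1.96469=2.14843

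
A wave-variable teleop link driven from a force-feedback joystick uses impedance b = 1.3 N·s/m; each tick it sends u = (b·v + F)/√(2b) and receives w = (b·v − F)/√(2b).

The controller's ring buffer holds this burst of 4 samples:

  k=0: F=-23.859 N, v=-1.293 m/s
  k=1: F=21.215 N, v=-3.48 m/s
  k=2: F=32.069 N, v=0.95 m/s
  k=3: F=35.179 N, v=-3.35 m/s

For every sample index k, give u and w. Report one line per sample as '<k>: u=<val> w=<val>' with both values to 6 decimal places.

k=0: b·v=1.3×(-1.293)=-1.680900; √(2b)=1.612452; u=(-1.680900+(-23.859))/1.612452=-15.839174, w=(-1.680900−(-23.859))/1.612452=13.754274
k=1: b·v=1.3×(-3.48)=-4.524000; √(2b)=1.612452; u=(-4.524000+21.215)/1.612452=10.351319, w=(-4.524000−21.215)/1.612452=-15.962650
k=2: b·v=1.3×0.95=1.235000; √(2b)=1.612452; u=(1.235000+32.069)/1.612452=20.654264, w=(1.235000−32.069)/1.612452=-19.122435
k=3: b·v=1.3×(-3.35)=-4.355000; √(2b)=1.612452; u=(-4.355000+35.179)/1.612452=19.116233, w=(-4.355000−35.179)/1.612452=-24.517946

0: u=-15.839174 w=13.754274
1: u=10.351319 w=-15.962650
2: u=20.654264 w=-19.122435
3: u=19.116233 w=-24.517946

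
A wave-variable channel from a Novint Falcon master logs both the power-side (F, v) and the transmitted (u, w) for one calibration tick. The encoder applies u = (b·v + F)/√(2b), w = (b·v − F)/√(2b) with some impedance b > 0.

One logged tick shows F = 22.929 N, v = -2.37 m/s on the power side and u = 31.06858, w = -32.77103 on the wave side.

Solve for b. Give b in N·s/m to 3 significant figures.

u + w = -1.7025;  u + w = √(2b)·v, so √(2b) = -1.7025/(-2.37) = 0.7183.
b = (√(2b))²/2 = 0.5160/2 = 0.2580.
(Check via u − w = 2F/√(2b): u − w = 63.8396, 2F/√(2b) = 63.8394.)

b = 0.258 N·s/m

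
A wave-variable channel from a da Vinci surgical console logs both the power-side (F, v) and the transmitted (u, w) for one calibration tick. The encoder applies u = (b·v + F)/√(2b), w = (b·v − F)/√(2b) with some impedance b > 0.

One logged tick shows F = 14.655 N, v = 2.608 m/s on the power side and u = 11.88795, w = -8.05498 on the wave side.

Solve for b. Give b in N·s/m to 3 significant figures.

b = 1.08 N·s/m

u + w = 3.8330;  u + w = √(2b)·v, so √(2b) = 3.8330/2.608 = 1.4697.
b = (√(2b))²/2 = 2.1600/2 = 1.0800.
(Check via u − w = 2F/√(2b): u − w = 19.9429, 2F/√(2b) = 19.9429.)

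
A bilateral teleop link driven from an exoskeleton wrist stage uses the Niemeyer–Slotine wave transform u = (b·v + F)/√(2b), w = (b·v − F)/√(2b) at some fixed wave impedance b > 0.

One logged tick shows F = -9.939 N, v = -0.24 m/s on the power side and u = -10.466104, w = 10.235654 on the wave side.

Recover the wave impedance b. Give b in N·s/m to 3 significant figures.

u + w = -0.230450;  u + w = √(2b)·v, so √(2b) = -0.230450/(-0.24) = 0.960208.
b = (√(2b))²/2 = 0.922000/2 = 0.461000.
(Check via u − w = 2F/√(2b): u − w = -20.701758, 2F/√(2b) = -20.701757.)

b = 0.461 N·s/m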